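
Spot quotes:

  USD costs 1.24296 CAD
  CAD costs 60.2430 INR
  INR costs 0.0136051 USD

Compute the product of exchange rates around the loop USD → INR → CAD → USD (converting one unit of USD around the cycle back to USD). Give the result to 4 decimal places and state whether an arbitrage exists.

Around USD → INR → CAD → USD: 1 ÷ 0.0136051 ÷ 60.2430 ÷ 1.24296 = 0.981600
Product < 1; profitable direction is USD → CAD → INR → USD.

0.9816 (arbitrage exists)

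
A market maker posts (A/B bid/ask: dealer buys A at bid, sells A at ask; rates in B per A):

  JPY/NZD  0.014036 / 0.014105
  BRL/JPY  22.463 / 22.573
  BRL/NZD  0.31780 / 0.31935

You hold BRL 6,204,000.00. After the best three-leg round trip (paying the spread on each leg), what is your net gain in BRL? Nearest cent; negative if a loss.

Best loop BRL → NZD → JPY → BRL:
BRL 6,204,000.00 × 0.31780 (sell BRL at bid) = NZD 1,971,631.20
NZD 1,971,631.20 ÷ 0.014105 (buy JPY at ask) = JPY 139,782,432
JPY 139,782,432 ÷ 22.573 (buy BRL at ask) = BRL 6,192,461.43

Net result: BRL -11,538.57 (no profitable arbitrage after spreads)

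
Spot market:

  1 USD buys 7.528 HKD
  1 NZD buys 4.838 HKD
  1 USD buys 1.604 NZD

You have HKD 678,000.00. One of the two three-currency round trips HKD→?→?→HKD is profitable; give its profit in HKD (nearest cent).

Profit: HKD 20,908.48

Profitable loop is HKD → USD → NZD → HKD:
HKD 678,000.00 ÷ 7.528 = USD 90,063.76
USD 90,063.76 × 1.604 = NZD 144,462.27
NZD 144,462.27 × 4.838 = HKD 698,908.48
Profit = HKD 698,908.48 − HKD 678,000.00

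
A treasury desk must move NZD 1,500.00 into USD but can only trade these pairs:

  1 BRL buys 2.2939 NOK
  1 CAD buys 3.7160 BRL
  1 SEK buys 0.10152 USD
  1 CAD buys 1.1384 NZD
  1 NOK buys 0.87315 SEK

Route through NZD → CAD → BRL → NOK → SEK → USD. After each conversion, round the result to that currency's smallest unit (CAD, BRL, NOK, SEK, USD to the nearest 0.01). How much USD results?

USD 995.61

NZD 1,500.00 ÷ 1.1384 = CAD 1,317.64
CAD 1,317.64 × 3.7160 = BRL 4,896.35
BRL 4,896.35 × 2.2939 = NOK 11,231.74
NOK 11,231.74 × 0.87315 = SEK 9,806.99
SEK 9,806.99 × 0.10152 = USD 995.61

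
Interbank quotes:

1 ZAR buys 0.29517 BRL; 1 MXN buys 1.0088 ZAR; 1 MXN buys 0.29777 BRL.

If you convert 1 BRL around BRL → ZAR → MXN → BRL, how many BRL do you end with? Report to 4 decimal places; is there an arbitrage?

Around BRL → ZAR → MXN → BRL: 1 ÷ 0.29517 ÷ 1.0088 × 0.29777 = 1.000008
Product ≈ 1 (deviation 0.001%, within rounding noise).

1.0000 (no arbitrage)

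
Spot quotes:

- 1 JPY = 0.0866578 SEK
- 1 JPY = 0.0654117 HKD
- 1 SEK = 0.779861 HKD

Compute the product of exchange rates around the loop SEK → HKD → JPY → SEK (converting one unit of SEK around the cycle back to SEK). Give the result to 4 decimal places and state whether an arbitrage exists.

1.0332 (arbitrage exists)

Around SEK → HKD → JPY → SEK: 1 × 0.779861 ÷ 0.0654117 × 0.0866578 = 1.033164
Product > 1; profitable direction is SEK → HKD → JPY → SEK.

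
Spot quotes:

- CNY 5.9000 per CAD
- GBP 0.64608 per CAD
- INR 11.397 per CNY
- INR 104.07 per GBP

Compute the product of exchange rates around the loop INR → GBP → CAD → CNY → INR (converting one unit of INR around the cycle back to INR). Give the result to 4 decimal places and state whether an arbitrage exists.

1.0001 (no arbitrage)

Around INR → GBP → CAD → CNY → INR: 1 ÷ 104.07 ÷ 0.64608 × 5.9000 × 11.397 = 1.000071
Product ≈ 1 (deviation 0.007%, within rounding noise).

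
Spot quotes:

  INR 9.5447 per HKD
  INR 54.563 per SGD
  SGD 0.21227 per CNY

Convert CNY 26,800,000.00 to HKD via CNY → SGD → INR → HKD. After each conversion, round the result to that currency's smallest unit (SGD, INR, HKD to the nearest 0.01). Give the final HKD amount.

CNY 26,800,000.00 × 0.21227 = SGD 5,688,836.00
SGD 5,688,836.00 × 54.563 = INR 310,399,958.67
INR 310,399,958.67 ÷ 9.5447 = HKD 32,520,661.59

HKD 32,520,661.59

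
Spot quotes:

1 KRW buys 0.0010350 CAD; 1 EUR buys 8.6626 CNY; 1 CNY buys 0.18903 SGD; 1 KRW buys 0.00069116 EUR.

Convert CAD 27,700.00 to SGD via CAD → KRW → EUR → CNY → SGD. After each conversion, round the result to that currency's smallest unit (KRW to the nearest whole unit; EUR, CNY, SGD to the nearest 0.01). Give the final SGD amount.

CAD 27,700.00 ÷ 0.0010350 = KRW 26,763,285
KRW 26,763,285 × 0.00069116 = EUR 18,497.71
EUR 18,497.71 × 8.6626 = CNY 160,238.26
CNY 160,238.26 × 0.18903 = SGD 30,289.84

SGD 30,289.84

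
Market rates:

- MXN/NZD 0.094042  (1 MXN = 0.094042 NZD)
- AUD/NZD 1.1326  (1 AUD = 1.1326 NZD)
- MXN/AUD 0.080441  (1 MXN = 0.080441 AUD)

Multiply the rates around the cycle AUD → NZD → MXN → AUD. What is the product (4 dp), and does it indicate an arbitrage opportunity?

0.9688 (arbitrage exists)

Around AUD → NZD → MXN → AUD: 1 × 1.1326 ÷ 0.094042 × 0.080441 = 0.968796
Product < 1; profitable direction is AUD → MXN → NZD → AUD.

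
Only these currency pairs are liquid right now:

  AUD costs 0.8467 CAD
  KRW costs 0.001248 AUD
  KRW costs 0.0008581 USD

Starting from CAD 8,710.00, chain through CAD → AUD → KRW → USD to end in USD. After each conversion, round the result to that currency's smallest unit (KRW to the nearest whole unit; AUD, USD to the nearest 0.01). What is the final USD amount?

CAD 8,710.00 ÷ 0.8467 = AUD 10,287.00
AUD 10,287.00 ÷ 0.001248 = KRW 8,242,788
KRW 8,242,788 × 0.0008581 = USD 7,073.14

USD 7,073.14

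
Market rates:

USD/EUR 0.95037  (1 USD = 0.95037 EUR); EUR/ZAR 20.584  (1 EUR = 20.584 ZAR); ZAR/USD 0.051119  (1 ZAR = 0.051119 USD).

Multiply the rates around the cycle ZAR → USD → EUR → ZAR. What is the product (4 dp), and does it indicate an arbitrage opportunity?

Around ZAR → USD → EUR → ZAR: 1 × 0.051119 × 0.95037 × 20.584 = 1.000011
Product ≈ 1 (deviation 0.001%, within rounding noise).

1.0000 (no arbitrage)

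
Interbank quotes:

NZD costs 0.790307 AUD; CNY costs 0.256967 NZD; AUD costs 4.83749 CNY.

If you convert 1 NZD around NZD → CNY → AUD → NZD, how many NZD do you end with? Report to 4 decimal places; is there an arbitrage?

1.0179 (arbitrage exists)

Around NZD → CNY → AUD → NZD: 1 ÷ 0.256967 ÷ 4.83749 ÷ 0.790307 = 1.017904
Product > 1; profitable direction is NZD → CNY → AUD → NZD.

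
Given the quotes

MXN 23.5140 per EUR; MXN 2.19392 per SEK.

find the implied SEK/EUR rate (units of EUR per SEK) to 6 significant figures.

1 SEK × 2.19392 = 2.19392 MXN
2.19392 MXN ÷ 23.5140 = 0.0933027 EUR

SEK/EUR = 0.0933027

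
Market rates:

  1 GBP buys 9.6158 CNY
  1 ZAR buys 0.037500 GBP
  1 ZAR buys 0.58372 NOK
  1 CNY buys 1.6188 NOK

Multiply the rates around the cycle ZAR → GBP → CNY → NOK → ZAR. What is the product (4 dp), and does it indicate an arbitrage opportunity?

Around ZAR → GBP → CNY → NOK → ZAR: 1 × 0.037500 × 9.6158 × 1.6188 ÷ 0.58372 = 1.000012
Product ≈ 1 (deviation 0.001%, within rounding noise).

1.0000 (no arbitrage)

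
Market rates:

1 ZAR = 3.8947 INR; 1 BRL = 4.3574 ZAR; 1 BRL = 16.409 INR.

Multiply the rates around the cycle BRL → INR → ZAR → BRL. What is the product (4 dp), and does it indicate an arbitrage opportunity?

0.9669 (arbitrage exists)

Around BRL → INR → ZAR → BRL: 1 × 16.409 ÷ 3.8947 ÷ 4.3574 = 0.966898
Product < 1; profitable direction is BRL → ZAR → INR → BRL.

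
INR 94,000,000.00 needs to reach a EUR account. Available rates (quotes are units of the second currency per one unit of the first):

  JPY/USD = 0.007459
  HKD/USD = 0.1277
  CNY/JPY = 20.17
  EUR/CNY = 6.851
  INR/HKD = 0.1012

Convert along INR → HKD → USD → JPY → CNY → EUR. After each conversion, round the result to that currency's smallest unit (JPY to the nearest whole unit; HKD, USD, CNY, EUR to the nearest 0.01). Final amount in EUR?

EUR 1,178,579.25

INR 94,000,000.00 × 0.1012 = HKD 9,512,800.00
HKD 9,512,800.00 × 0.1277 = USD 1,214,784.56
USD 1,214,784.56 ÷ 0.007459 = JPY 162,861,585
JPY 162,861,585 ÷ 20.17 = CNY 8,074,446.46
CNY 8,074,446.46 ÷ 6.851 = EUR 1,178,579.25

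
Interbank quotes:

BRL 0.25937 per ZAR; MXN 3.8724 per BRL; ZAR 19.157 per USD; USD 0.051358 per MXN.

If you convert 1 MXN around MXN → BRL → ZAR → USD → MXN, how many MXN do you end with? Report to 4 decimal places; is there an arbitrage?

Around MXN → BRL → ZAR → USD → MXN: 1 ÷ 3.8724 ÷ 0.25937 ÷ 19.157 ÷ 0.051358 = 1.011963
Product > 1; profitable direction is MXN → BRL → ZAR → USD → MXN.

1.0120 (arbitrage exists)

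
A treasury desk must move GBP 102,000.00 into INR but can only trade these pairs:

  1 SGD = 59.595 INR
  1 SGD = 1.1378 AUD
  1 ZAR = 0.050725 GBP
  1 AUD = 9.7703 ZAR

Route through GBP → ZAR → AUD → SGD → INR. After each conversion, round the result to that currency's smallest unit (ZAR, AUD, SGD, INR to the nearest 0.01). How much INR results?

INR 10,779,884.48

GBP 102,000.00 ÷ 0.050725 = ZAR 2,010,842.78
ZAR 2,010,842.78 ÷ 9.7703 = AUD 205,811.77
AUD 205,811.77 ÷ 1.1378 = SGD 180,885.72
SGD 180,885.72 × 59.595 = INR 10,779,884.48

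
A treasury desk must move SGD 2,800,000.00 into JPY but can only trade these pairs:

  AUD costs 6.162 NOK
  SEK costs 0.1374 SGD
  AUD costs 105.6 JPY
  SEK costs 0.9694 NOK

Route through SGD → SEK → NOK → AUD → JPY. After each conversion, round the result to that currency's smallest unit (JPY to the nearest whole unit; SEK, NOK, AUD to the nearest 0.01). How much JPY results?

JPY 338,545,104

SGD 2,800,000.00 ÷ 0.1374 = SEK 20,378,457.06
SEK 20,378,457.06 × 0.9694 = NOK 19,754,876.27
NOK 19,754,876.27 ÷ 6.162 = AUD 3,205,919.55
AUD 3,205,919.55 × 105.6 = JPY 338,545,104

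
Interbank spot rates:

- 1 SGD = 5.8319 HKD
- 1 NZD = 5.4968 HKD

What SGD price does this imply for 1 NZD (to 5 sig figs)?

1 NZD × 5.4968 = 5.4968 HKD
5.4968 HKD ÷ 5.8319 = 0.94254 SGD

NZD/SGD = 0.94254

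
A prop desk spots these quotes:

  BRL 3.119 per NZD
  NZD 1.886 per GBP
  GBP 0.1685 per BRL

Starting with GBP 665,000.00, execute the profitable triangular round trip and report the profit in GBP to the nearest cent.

Profit: GBP 5,910.64

Profitable loop is GBP → BRL → NZD → GBP:
GBP 665,000.00 ÷ 0.1685 = BRL 3,946,587.54
BRL 3,946,587.54 ÷ 3.119 = NZD 1,265,337.46
NZD 1,265,337.46 ÷ 1.886 = GBP 670,910.64
Profit = GBP 670,910.64 − GBP 665,000.00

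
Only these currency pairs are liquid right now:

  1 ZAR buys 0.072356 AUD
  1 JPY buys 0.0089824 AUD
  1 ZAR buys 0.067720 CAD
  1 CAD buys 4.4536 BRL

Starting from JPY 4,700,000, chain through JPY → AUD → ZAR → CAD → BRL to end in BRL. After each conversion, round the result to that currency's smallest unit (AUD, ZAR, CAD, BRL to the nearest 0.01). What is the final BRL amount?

JPY 4,700,000 × 0.0089824 = AUD 42,217.28
AUD 42,217.28 ÷ 0.072356 = ZAR 583,466.19
ZAR 583,466.19 × 0.067720 = CAD 39,512.33
CAD 39,512.33 × 4.4536 = BRL 175,972.11

BRL 175,972.11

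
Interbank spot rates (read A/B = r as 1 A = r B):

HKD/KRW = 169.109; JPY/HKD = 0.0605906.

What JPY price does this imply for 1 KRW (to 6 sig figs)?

KRW/JPY = 0.0975951

1 KRW ÷ 169.109 = 0.00591335 HKD
0.00591335 HKD ÷ 0.0605906 = 0.0975951 JPY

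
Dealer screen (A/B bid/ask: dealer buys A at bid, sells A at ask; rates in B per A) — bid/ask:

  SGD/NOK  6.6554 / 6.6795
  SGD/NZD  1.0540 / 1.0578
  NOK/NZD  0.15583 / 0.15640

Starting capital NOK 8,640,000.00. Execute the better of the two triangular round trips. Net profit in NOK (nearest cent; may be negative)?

Best loop NOK → SGD → NZD → NOK:
NOK 8,640,000.00 ÷ 6.6795 (buy SGD at ask) = SGD 1,293,509.99
SGD 1,293,509.99 × 1.0540 (sell SGD at bid) = NZD 1,363,359.53
NZD 1,363,359.53 ÷ 0.15640 (buy NOK at ask) = NOK 8,717,132.56

Net profit: NOK 77,132.56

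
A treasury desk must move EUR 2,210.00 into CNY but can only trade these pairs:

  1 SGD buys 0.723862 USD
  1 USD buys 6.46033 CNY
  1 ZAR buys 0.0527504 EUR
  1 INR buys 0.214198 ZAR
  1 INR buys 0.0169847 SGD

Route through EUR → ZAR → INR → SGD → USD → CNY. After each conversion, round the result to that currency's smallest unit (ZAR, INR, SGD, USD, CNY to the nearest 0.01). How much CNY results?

CNY 15,535.28

EUR 2,210.00 ÷ 0.0527504 = ZAR 41,895.42
ZAR 41,895.42 ÷ 0.214198 = INR 195,592.02
INR 195,592.02 × 0.0169847 = SGD 3,322.07
SGD 3,322.07 × 0.723862 = USD 2,404.72
USD 2,404.72 × 6.46033 = CNY 15,535.28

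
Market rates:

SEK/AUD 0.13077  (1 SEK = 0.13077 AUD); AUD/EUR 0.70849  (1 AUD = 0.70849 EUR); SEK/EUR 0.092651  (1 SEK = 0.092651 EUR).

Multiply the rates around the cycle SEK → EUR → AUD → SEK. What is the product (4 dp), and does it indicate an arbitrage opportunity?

1.0000 (no arbitrage)

Around SEK → EUR → AUD → SEK: 1 × 0.092651 ÷ 0.70849 ÷ 0.13077 = 1.000019
Product ≈ 1 (deviation 0.002%, within rounding noise).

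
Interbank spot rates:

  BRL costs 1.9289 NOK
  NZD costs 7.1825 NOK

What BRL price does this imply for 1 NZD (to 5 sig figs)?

1 NZD × 7.1825 = 7.1825 NOK
7.1825 NOK ÷ 1.9289 = 3.72362 BRL

NZD/BRL = 3.7236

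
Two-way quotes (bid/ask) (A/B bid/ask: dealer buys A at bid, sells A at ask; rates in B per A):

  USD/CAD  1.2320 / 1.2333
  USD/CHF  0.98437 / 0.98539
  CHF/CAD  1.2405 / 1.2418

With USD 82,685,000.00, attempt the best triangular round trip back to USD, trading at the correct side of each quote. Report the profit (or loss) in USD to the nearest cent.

Net profit: USD 563,732.99

Best loop USD → CAD → CHF → USD:
USD 82,685,000.00 × 1.2320 (sell USD at bid) = CAD 101,867,920.00
CAD 101,867,920.00 ÷ 1.2418 (buy CHF at ask) = CHF 82,032,469.00
CHF 82,032,469.00 ÷ 0.98539 (buy USD at ask) = USD 83,248,732.99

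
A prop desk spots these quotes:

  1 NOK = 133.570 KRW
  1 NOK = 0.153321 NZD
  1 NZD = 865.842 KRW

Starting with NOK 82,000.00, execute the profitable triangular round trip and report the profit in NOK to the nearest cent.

Profitable loop is NOK → KRW → NZD → NOK:
NOK 82,000.00 × 133.570 = KRW 10,952,740
KRW 10,952,740 ÷ 865.842 = NZD 12,649.81
NZD 12,649.81 ÷ 0.153321 = NOK 82,505.42
Profit = NOK 82,505.42 − NOK 82,000.00

Profit: NOK 505.42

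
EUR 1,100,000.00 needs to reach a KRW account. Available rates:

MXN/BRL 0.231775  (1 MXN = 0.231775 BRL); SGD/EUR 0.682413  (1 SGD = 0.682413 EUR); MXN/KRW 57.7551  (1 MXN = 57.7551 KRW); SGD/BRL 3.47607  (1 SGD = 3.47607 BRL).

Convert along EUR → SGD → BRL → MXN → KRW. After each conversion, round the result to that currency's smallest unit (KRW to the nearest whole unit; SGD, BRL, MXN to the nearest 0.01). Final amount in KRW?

KRW 1,396,232,228

EUR 1,100,000.00 ÷ 0.682413 = SGD 1,611,927.09
SGD 1,611,927.09 × 3.47607 = BRL 5,603,171.40
BRL 5,603,171.40 ÷ 0.231775 = MXN 24,175,046.49
MXN 24,175,046.49 × 57.7551 = KRW 1,396,232,228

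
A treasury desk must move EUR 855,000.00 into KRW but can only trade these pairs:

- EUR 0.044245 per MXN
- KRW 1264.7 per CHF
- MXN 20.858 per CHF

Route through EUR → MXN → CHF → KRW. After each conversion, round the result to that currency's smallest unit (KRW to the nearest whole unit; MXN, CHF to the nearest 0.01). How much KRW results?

EUR 855,000.00 ÷ 0.044245 = MXN 19,324,217.43
MXN 19,324,217.43 ÷ 20.858 = CHF 926,465.50
CHF 926,465.50 × 1264.7 = KRW 1,171,700,918

KRW 1,171,700,918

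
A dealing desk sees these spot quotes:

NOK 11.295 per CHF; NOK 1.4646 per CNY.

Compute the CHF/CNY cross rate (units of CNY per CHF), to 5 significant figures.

1 CHF × 11.295 = 11.295 NOK
11.295 NOK ÷ 1.4646 = 7.712 CNY

CHF/CNY = 7.7120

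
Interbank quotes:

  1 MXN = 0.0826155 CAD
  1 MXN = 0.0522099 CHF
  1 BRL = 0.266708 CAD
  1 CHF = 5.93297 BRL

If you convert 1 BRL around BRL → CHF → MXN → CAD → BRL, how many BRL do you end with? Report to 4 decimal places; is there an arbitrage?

Around BRL → CHF → MXN → CAD → BRL: 1 ÷ 5.93297 ÷ 0.0522099 × 0.0826155 ÷ 0.266708 = 1.000001
Product ≈ 1 (deviation 0.000%, within rounding noise).

1.0000 (no arbitrage)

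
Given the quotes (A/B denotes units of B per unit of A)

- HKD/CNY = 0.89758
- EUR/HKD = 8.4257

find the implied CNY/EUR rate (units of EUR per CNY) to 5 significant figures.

CNY/EUR = 0.13223

1 CNY ÷ 0.89758 = 1.11411 HKD
1.11411 HKD ÷ 8.4257 = 0.132227 EUR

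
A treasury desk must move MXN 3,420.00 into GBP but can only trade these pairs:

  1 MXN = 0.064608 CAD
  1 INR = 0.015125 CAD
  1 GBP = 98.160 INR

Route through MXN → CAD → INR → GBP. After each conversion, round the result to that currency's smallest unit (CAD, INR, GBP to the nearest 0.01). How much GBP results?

MXN 3,420.00 × 0.064608 = CAD 220.96
CAD 220.96 ÷ 0.015125 = INR 14,608.93
INR 14,608.93 ÷ 98.160 = GBP 148.83

GBP 148.83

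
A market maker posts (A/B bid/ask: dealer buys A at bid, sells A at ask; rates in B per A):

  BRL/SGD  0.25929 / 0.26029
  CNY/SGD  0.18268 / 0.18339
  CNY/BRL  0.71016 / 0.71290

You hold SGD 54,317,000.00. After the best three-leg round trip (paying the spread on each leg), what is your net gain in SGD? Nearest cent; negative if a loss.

Best loop SGD → CNY → BRL → SGD:
SGD 54,317,000.00 ÷ 0.18339 (buy CNY at ask) = CNY 296,182,997.98
CNY 296,182,997.98 × 0.71016 (sell CNY at bid) = BRL 210,337,317.85
BRL 210,337,317.85 × 0.25929 (sell BRL at bid) = SGD 54,538,363.14

Net profit: SGD 221,363.14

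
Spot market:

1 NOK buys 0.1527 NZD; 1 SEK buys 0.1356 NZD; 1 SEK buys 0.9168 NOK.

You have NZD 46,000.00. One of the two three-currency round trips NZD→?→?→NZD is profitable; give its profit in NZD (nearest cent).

Profitable loop is NZD → SEK → NOK → NZD:
NZD 46,000.00 ÷ 0.1356 = SEK 339,233.04
SEK 339,233.04 × 0.9168 = NOK 311,008.85
NOK 311,008.85 × 0.1527 = NZD 47,491.05
Profit = NZD 47,491.05 − NZD 46,000.00

Profit: NZD 1,491.05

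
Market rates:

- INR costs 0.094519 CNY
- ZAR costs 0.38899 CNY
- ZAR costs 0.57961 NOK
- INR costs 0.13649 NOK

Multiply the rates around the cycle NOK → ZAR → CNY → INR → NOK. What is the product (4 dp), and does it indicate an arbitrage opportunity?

0.9691 (arbitrage exists)

Around NOK → ZAR → CNY → INR → NOK: 1 ÷ 0.57961 × 0.38899 ÷ 0.094519 × 0.13649 = 0.969135
Product < 1; profitable direction is NOK → INR → CNY → ZAR → NOK.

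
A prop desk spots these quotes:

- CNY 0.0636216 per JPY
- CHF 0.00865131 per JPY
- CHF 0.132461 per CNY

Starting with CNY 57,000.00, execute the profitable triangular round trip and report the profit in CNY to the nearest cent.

Profitable loop is CNY → JPY → CHF → CNY:
CNY 57,000.00 ÷ 0.0636216 = JPY 895,922
JPY 895,922 × 0.00865131 = CHF 7,750.90
CHF 7,750.90 ÷ 0.132461 = CNY 58,514.58
Profit = CNY 58,514.58 − CNY 57,000.00

Profit: CNY 1,514.58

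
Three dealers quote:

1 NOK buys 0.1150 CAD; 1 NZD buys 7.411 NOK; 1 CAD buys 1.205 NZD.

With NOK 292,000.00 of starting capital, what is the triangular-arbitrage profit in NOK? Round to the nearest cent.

Profit: NOK 7,877.96

Profitable loop is NOK → CAD → NZD → NOK:
NOK 292,000.00 × 0.1150 = CAD 33,580.00
CAD 33,580.00 × 1.205 = NZD 40,463.90
NZD 40,463.90 × 7.411 = NOK 299,877.96
Profit = NOK 299,877.96 − NOK 292,000.00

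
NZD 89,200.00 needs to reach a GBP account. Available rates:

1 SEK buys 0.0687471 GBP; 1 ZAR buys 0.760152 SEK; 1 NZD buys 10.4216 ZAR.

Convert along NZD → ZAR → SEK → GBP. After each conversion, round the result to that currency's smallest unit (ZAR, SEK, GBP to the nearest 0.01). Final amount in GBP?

GBP 48,579.62

NZD 89,200.00 × 10.4216 = ZAR 929,606.72
ZAR 929,606.72 × 0.760152 = SEK 706,642.41
SEK 706,642.41 × 0.0687471 = GBP 48,579.62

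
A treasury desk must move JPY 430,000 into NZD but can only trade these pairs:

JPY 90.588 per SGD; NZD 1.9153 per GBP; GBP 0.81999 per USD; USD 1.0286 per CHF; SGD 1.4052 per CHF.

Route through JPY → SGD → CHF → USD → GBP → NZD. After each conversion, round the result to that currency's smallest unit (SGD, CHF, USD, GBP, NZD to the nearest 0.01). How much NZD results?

JPY 430,000 ÷ 90.588 = SGD 4,746.77
SGD 4,746.77 ÷ 1.4052 = CHF 3,378.00
CHF 3,378.00 × 1.0286 = USD 3,474.61
USD 3,474.61 × 0.81999 = GBP 2,849.15
GBP 2,849.15 × 1.9153 = NZD 5,456.98

NZD 5,456.98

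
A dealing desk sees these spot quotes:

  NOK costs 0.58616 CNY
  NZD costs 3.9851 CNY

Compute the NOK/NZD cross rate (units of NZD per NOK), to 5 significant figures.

1 NOK × 0.58616 = 0.58616 CNY
0.58616 CNY ÷ 3.9851 = 0.147088 NZD

NOK/NZD = 0.14709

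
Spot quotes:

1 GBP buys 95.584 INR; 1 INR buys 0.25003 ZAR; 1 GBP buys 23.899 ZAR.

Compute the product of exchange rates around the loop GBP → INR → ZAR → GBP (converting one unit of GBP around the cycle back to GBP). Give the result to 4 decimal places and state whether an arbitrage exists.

Around GBP → INR → ZAR → GBP: 1 × 95.584 × 0.25003 ÷ 23.899 = 0.999994
Product ≈ 1 (deviation 0.001%, within rounding noise).

1.0000 (no arbitrage)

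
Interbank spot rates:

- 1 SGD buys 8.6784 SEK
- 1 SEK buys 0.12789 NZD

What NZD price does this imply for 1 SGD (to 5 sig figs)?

SGD/NZD = 1.1099

1 SGD × 8.6784 = 8.6784 SEK
8.6784 SEK × 0.12789 = 1.10988 NZD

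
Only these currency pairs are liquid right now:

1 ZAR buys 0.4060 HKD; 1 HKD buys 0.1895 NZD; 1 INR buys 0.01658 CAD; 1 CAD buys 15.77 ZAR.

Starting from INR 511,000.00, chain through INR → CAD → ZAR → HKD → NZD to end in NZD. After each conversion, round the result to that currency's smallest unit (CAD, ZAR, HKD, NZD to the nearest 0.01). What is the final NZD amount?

NZD 10,279.51

INR 511,000.00 × 0.01658 = CAD 8,472.38
CAD 8,472.38 × 15.77 = ZAR 133,609.43
ZAR 133,609.43 × 0.4060 = HKD 54,245.43
HKD 54,245.43 × 0.1895 = NZD 10,279.51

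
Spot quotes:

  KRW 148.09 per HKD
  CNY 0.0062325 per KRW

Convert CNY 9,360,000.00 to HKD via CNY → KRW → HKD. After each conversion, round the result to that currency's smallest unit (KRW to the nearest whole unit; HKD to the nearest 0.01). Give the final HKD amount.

HKD 10,141,164.52

CNY 9,360,000.00 ÷ 0.0062325 = KRW 1,501,805,054
KRW 1,501,805,054 ÷ 148.09 = HKD 10,141,164.52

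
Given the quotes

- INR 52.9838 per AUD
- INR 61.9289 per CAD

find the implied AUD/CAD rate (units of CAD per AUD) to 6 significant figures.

1 AUD × 52.9838 = 52.9838 INR
52.9838 INR ÷ 61.9289 = 0.855559 CAD

AUD/CAD = 0.855559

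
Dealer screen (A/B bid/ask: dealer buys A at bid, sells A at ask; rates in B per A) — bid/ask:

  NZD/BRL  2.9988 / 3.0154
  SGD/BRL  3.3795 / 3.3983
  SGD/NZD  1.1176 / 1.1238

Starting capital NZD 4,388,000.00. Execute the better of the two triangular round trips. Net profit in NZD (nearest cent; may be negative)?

Best loop NZD → SGD → BRL → NZD:
NZD 4,388,000.00 ÷ 1.1238 (buy SGD at ask) = SGD 3,904,609.36
SGD 3,904,609.36 × 3.3795 (sell SGD at bid) = BRL 13,195,627.34
BRL 13,195,627.34 ÷ 3.0154 (buy NZD at ask) = NZD 4,376,078.58

Net result: NZD -11,921.42 (no profitable arbitrage after spreads)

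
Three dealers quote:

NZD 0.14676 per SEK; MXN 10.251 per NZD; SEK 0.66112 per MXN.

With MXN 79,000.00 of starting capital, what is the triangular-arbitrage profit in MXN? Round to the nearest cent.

Profitable loop is MXN → NZD → SEK → MXN:
MXN 79,000.00 ÷ 10.251 = NZD 7,706.57
NZD 7,706.57 ÷ 0.14676 = SEK 52,511.35
SEK 52,511.35 ÷ 0.66112 = MXN 79,427.86
Profit = MXN 79,427.86 − MXN 79,000.00

Profit: MXN 427.86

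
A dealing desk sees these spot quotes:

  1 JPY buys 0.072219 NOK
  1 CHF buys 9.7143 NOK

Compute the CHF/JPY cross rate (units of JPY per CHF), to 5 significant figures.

1 CHF × 9.7143 = 9.7143 NOK
9.7143 NOK ÷ 0.072219 = 134.512 JPY

CHF/JPY = 134.51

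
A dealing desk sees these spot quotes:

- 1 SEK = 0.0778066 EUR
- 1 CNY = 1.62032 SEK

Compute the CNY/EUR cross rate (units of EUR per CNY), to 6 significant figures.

1 CNY × 1.62032 = 1.62032 SEK
1.62032 SEK × 0.0778066 = 0.126072 EUR

CNY/EUR = 0.126072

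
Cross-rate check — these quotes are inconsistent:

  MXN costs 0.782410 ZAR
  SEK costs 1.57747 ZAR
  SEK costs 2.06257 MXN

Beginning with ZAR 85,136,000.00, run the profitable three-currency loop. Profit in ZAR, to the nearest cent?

Profit: ZAR 1,959,400.81

Profitable loop is ZAR → SEK → MXN → ZAR:
ZAR 85,136,000.00 ÷ 1.57747 = SEK 53,969,964.56
SEK 53,969,964.56 × 2.06257 = MXN 111,316,829.81
MXN 111,316,829.81 × 0.782410 = ZAR 87,095,400.81
Profit = ZAR 87,095,400.81 − ZAR 85,136,000.00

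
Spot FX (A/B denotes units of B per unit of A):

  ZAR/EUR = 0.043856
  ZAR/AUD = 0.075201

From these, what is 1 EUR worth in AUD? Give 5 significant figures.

EUR/AUD = 1.7147

1 EUR ÷ 0.043856 = 22.8019 ZAR
22.8019 ZAR × 0.075201 = 1.71473 AUD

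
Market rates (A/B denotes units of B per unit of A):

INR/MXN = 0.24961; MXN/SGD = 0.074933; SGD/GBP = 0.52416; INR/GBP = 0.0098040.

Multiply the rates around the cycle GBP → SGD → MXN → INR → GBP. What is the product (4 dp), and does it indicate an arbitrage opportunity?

Around GBP → SGD → MXN → INR → GBP: 1 ÷ 0.52416 ÷ 0.074933 ÷ 0.24961 × 0.0098040 = 1.000010
Product ≈ 1 (deviation 0.001%, within rounding noise).

1.0000 (no arbitrage)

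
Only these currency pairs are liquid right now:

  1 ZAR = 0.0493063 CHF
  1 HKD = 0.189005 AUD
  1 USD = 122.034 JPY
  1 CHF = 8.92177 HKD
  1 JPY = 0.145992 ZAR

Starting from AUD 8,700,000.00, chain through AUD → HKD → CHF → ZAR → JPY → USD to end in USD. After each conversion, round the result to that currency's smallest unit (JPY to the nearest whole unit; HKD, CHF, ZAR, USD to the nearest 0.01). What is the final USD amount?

AUD 8,700,000.00 ÷ 0.189005 = HKD 46,030,528.29
HKD 46,030,528.29 ÷ 8.92177 = CHF 5,159,349.35
CHF 5,159,349.35 ÷ 0.0493063 = ZAR 104,638,744.95
ZAR 104,638,744.95 ÷ 0.145992 = JPY 716,743,006
JPY 716,743,006 ÷ 122.034 = USD 5,873,305.85

USD 5,873,305.85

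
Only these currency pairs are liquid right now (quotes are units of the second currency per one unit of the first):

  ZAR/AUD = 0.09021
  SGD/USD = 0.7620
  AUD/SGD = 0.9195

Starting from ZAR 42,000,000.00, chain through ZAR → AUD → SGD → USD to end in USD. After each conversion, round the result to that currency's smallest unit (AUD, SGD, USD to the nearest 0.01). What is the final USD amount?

ZAR 42,000,000.00 × 0.09021 = AUD 3,788,820.00
AUD 3,788,820.00 × 0.9195 = SGD 3,483,819.99
SGD 3,483,819.99 × 0.7620 = USD 2,654,670.83

USD 2,654,670.83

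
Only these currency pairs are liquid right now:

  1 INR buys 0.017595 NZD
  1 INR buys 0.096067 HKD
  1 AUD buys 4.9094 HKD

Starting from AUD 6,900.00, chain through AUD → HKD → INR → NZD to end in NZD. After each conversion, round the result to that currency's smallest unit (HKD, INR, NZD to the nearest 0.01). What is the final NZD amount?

NZD 6,204.30

AUD 6,900.00 × 4.9094 = HKD 33,874.86
HKD 33,874.86 ÷ 0.096067 = INR 352,617.03
INR 352,617.03 × 0.017595 = NZD 6,204.30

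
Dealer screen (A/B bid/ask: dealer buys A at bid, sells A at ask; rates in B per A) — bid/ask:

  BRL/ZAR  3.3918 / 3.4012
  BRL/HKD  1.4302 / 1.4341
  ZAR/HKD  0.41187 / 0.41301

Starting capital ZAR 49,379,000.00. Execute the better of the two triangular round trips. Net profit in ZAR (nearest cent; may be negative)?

Best loop ZAR → BRL → HKD → ZAR:
ZAR 49,379,000.00 ÷ 3.4012 (buy BRL at ask) = BRL 14,518,111.25
BRL 14,518,111.25 × 1.4302 (sell BRL at bid) = HKD 20,763,802.72
HKD 20,763,802.72 ÷ 0.41301 (buy ZAR at ask) = ZAR 50,274,334.08

Net profit: ZAR 895,334.08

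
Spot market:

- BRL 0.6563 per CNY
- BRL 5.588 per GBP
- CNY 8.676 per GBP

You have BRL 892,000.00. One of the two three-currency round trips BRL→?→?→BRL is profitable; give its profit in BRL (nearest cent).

Profitable loop is BRL → GBP → CNY → BRL:
BRL 892,000.00 ÷ 5.588 = GBP 159,627.77
GBP 159,627.77 × 8.676 = CNY 1,384,930.57
CNY 1,384,930.57 × 0.6563 = BRL 908,929.93
Profit = BRL 908,929.93 − BRL 892,000.00

Profit: BRL 16,929.93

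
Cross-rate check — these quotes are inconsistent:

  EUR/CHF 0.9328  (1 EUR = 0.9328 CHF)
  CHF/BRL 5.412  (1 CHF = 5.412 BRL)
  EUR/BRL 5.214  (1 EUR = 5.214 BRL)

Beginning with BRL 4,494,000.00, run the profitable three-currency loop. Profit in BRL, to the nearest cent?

Profit: BRL 147,493.75

Profitable loop is BRL → CHF → EUR → BRL:
BRL 4,494,000.00 ÷ 5.412 = CHF 830,376.94
CHF 830,376.94 ÷ 0.9328 = EUR 890,198.26
EUR 890,198.26 × 5.214 = BRL 4,641,493.75
Profit = BRL 4,641,493.75 − BRL 4,494,000.00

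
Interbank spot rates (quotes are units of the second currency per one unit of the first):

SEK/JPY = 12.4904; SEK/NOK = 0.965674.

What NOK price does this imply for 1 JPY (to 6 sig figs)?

JPY/NOK = 0.0773133

1 JPY ÷ 12.4904 = 0.0800615 SEK
0.0800615 SEK × 0.965674 = 0.0773133 NOK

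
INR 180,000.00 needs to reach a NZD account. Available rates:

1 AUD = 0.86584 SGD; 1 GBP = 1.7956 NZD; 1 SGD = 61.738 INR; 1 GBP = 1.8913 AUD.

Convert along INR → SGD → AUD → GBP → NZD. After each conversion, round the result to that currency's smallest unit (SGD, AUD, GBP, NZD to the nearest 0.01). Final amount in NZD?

INR 180,000.00 ÷ 61.738 = SGD 2,915.55
SGD 2,915.55 ÷ 0.86584 = AUD 3,367.31
AUD 3,367.31 ÷ 1.8913 = GBP 1,780.42
GBP 1,780.42 × 1.7956 = NZD 3,196.92

NZD 3,196.92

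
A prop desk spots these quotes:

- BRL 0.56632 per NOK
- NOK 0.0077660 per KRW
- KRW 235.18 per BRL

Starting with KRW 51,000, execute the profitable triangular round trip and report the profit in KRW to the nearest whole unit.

Profitable loop is KRW → NOK → BRL → KRW:
KRW 51,000 × 0.0077660 = NOK 396.07
NOK 396.07 × 0.56632 = BRL 224.30
BRL 224.30 × 235.18 = KRW 52,751
Profit = KRW 52,751 − KRW 51,000

Profit: KRW 1,751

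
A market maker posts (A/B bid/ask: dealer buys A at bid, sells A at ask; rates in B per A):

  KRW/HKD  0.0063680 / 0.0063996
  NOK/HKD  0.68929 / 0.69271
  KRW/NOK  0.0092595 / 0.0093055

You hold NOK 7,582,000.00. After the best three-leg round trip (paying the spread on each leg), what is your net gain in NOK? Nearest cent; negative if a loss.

Net result: NOK -20,282.22 (no profitable arbitrage after spreads)

Best loop NOK → HKD → KRW → NOK:
NOK 7,582,000.00 × 0.68929 (sell NOK at bid) = HKD 5,226,196.78
HKD 5,226,196.78 ÷ 0.0063996 (buy KRW at ask) = KRW 816,644,287
KRW 816,644,287 × 0.0092595 (sell KRW at bid) = NOK 7,561,717.78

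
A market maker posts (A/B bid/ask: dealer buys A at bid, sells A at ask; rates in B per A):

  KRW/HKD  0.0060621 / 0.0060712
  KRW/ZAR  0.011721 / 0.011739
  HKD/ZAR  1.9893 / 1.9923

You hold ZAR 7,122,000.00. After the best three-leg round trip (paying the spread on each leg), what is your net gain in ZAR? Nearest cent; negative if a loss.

Net profit: ZAR 194,346.17

Best loop ZAR → KRW → HKD → ZAR:
ZAR 7,122,000.00 ÷ 0.011739 (buy KRW at ask) = KRW 606,695,630
KRW 606,695,630 × 0.0060621 (sell KRW at bid) = HKD 3,677,849.58
HKD 3,677,849.58 × 1.9893 (sell HKD at bid) = ZAR 7,316,346.17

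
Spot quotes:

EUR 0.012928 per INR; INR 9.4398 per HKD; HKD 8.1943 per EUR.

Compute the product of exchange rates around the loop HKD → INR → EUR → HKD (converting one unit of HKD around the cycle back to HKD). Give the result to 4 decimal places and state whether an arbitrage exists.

1.0000 (no arbitrage)

Around HKD → INR → EUR → HKD: 1 × 9.4398 × 0.012928 × 8.1943 = 1.000014
Product ≈ 1 (deviation 0.001%, within rounding noise).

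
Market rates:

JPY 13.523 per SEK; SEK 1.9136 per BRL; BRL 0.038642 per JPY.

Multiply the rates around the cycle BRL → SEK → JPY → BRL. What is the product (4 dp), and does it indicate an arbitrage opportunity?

1.0000 (no arbitrage)

Around BRL → SEK → JPY → BRL: 1 × 1.9136 × 13.523 × 0.038642 = 0.999963
Product ≈ 1 (deviation 0.004%, within rounding noise).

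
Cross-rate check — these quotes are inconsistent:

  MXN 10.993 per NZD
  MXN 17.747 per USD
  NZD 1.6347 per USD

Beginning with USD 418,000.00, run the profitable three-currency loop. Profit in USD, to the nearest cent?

Profitable loop is USD → NZD → MXN → USD:
USD 418,000.00 × 1.6347 = NZD 683,304.60
NZD 683,304.60 × 10.993 = MXN 7,511,567.47
MXN 7,511,567.47 ÷ 17.747 = USD 423,258.44
Profit = USD 423,258.44 − USD 418,000.00

Profit: USD 5,258.44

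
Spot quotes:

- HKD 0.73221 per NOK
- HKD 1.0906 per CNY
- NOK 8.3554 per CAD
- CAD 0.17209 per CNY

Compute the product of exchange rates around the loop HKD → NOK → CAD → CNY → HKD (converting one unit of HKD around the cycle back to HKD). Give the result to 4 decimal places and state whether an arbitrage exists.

1.0359 (arbitrage exists)

Around HKD → NOK → CAD → CNY → HKD: 1 ÷ 0.73221 ÷ 8.3554 ÷ 0.17209 × 1.0906 = 1.035874
Product > 1; profitable direction is HKD → NOK → CAD → CNY → HKD.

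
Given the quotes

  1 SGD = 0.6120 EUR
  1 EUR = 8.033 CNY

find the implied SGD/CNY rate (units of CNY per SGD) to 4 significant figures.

1 SGD × 0.6120 = 0.612 EUR
0.612 EUR × 8.033 = 4.9162 CNY

SGD/CNY = 4.916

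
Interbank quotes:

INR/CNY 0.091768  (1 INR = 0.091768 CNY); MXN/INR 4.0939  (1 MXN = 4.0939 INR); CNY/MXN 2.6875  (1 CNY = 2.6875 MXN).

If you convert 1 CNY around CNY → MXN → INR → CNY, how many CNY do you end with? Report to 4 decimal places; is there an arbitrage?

1.0097 (arbitrage exists)

Around CNY → MXN → INR → CNY: 1 × 2.6875 × 4.0939 × 0.091768 = 1.009664
Product > 1; profitable direction is CNY → MXN → INR → CNY.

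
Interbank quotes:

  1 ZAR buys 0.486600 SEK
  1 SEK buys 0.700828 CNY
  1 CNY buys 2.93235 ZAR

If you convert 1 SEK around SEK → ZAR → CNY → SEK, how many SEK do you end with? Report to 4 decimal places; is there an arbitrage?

Around SEK → ZAR → CNY → SEK: 1 ÷ 0.486600 ÷ 2.93235 ÷ 0.700828 = 1.000001
Product ≈ 1 (deviation 0.000%, within rounding noise).

1.0000 (no arbitrage)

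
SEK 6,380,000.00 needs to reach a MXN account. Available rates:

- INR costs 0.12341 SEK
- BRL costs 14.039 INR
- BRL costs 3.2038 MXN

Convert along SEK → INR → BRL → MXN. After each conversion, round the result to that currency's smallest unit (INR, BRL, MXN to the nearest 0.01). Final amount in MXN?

MXN 11,797,759.78

SEK 6,380,000.00 ÷ 0.12341 = INR 51,697,593.39
INR 51,697,593.39 ÷ 14.039 = BRL 3,682,427.05
BRL 3,682,427.05 × 3.2038 = MXN 11,797,759.78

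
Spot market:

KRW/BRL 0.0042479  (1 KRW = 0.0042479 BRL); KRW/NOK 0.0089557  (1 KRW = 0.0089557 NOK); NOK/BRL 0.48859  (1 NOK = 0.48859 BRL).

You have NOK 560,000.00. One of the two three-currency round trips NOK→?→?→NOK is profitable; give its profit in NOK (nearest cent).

Profit: NOK 16,843.30

Profitable loop is NOK → BRL → KRW → NOK:
NOK 560,000.00 × 0.48859 = BRL 273,610.40
BRL 273,610.40 ÷ 0.0042479 = KRW 64,410,744
KRW 64,410,744 × 0.0089557 = NOK 576,843.30
Profit = NOK 576,843.30 − NOK 560,000.00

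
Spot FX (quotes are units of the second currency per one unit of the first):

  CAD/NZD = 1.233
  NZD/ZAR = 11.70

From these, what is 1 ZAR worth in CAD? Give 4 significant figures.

1 ZAR ÷ 11.70 = 0.0854701 NZD
0.0854701 NZD ÷ 1.233 = 0.0693188 CAD

ZAR/CAD = 0.06932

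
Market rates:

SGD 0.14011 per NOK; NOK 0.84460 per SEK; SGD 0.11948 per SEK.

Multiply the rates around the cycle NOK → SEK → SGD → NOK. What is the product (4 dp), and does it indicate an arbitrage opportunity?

1.0097 (arbitrage exists)

Around NOK → SEK → SGD → NOK: 1 ÷ 0.84460 × 0.11948 ÷ 0.14011 = 1.009660
Product > 1; profitable direction is NOK → SEK → SGD → NOK.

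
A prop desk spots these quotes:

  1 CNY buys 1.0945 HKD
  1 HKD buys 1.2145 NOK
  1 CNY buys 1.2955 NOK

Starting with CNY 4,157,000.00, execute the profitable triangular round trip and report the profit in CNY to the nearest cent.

Profit: CNY 108,361.97

Profitable loop is CNY → HKD → NOK → CNY:
CNY 4,157,000.00 × 1.0945 = HKD 4,549,836.50
HKD 4,549,836.50 × 1.2145 = NOK 5,525,776.43
NOK 5,525,776.43 ÷ 1.2955 = CNY 4,265,361.97
Profit = CNY 4,265,361.97 − CNY 4,157,000.00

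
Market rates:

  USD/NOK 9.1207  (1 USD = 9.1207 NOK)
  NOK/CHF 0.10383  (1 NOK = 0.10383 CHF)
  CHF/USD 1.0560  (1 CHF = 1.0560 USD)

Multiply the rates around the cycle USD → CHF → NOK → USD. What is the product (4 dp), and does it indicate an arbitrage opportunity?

1.0000 (no arbitrage)

Around USD → CHF → NOK → USD: 1 ÷ 1.0560 ÷ 0.10383 ÷ 9.1207 = 0.999966
Product ≈ 1 (deviation 0.003%, within rounding noise).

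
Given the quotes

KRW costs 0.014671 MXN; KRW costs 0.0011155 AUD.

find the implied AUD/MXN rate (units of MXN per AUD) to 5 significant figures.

1 AUD ÷ 0.0011155 = 896.459 KRW
896.459 KRW × 0.014671 = 13.1519 MXN

AUD/MXN = 13.152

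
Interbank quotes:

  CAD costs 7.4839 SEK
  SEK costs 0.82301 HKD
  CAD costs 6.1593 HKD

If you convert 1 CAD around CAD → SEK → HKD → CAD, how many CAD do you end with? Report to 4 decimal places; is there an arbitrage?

Around CAD → SEK → HKD → CAD: 1 × 7.4839 × 0.82301 ÷ 6.1593 = 1.000004
Product ≈ 1 (deviation 0.000%, within rounding noise).

1.0000 (no arbitrage)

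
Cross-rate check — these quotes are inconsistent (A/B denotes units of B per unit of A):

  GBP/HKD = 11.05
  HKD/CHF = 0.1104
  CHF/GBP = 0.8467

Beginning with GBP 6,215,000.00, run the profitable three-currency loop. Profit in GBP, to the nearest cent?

Profitable loop is GBP → HKD → CHF → GBP:
GBP 6,215,000.00 × 11.05 = HKD 68,675,750.00
HKD 68,675,750.00 × 0.1104 = CHF 7,581,802.80
CHF 7,581,802.80 × 0.8467 = GBP 6,419,512.43
Profit = GBP 6,419,512.43 − GBP 6,215,000.00

Profit: GBP 204,512.43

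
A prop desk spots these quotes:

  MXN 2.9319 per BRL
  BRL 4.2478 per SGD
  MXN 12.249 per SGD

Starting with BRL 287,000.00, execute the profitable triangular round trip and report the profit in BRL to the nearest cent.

Profitable loop is BRL → MXN → SGD → BRL:
BRL 287,000.00 × 2.9319 = MXN 841,455.30
MXN 841,455.30 ÷ 12.249 = SGD 68,695.84
SGD 68,695.84 × 4.2478 = BRL 291,806.17
Profit = BRL 291,806.17 − BRL 287,000.00

Profit: BRL 4,806.17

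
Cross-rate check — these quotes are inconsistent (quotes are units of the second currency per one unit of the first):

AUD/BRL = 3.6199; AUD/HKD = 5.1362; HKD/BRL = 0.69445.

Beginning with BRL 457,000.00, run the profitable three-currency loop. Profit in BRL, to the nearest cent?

Profit: BRL 6,799.06

Profitable loop is BRL → HKD → AUD → BRL:
BRL 457,000.00 ÷ 0.69445 = HKD 658,074.74
HKD 658,074.74 ÷ 5.1362 = AUD 128,124.83
AUD 128,124.83 × 3.6199 = BRL 463,799.06
Profit = BRL 463,799.06 − BRL 457,000.00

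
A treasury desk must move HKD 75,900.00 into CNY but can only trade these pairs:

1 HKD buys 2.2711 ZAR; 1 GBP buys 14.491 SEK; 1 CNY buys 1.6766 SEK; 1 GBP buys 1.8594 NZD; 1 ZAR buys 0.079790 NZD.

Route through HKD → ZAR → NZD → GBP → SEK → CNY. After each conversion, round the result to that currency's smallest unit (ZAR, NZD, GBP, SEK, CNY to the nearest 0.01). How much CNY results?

CNY 63,932.66

HKD 75,900.00 × 2.2711 = ZAR 172,376.49
ZAR 172,376.49 × 0.079790 = NZD 13,753.92
NZD 13,753.92 ÷ 1.8594 = GBP 7,396.97
GBP 7,396.97 × 14.491 = SEK 107,189.49
SEK 107,189.49 ÷ 1.6766 = CNY 63,932.66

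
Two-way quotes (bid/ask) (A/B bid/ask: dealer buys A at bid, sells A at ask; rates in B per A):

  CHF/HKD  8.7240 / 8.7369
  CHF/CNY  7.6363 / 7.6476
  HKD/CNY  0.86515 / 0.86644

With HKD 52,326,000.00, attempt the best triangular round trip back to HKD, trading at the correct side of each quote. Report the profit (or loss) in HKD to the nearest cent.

Best loop HKD → CHF → CNY → HKD:
HKD 52,326,000.00 ÷ 8.7369 (buy CHF at ask) = CHF 5,989,080.80
CHF 5,989,080.80 × 7.6363 (sell CHF at bid) = CNY 45,734,417.68
CNY 45,734,417.68 ÷ 0.86644 (buy HKD at ask) = HKD 52,784,287.06

Net profit: HKD 458,287.06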